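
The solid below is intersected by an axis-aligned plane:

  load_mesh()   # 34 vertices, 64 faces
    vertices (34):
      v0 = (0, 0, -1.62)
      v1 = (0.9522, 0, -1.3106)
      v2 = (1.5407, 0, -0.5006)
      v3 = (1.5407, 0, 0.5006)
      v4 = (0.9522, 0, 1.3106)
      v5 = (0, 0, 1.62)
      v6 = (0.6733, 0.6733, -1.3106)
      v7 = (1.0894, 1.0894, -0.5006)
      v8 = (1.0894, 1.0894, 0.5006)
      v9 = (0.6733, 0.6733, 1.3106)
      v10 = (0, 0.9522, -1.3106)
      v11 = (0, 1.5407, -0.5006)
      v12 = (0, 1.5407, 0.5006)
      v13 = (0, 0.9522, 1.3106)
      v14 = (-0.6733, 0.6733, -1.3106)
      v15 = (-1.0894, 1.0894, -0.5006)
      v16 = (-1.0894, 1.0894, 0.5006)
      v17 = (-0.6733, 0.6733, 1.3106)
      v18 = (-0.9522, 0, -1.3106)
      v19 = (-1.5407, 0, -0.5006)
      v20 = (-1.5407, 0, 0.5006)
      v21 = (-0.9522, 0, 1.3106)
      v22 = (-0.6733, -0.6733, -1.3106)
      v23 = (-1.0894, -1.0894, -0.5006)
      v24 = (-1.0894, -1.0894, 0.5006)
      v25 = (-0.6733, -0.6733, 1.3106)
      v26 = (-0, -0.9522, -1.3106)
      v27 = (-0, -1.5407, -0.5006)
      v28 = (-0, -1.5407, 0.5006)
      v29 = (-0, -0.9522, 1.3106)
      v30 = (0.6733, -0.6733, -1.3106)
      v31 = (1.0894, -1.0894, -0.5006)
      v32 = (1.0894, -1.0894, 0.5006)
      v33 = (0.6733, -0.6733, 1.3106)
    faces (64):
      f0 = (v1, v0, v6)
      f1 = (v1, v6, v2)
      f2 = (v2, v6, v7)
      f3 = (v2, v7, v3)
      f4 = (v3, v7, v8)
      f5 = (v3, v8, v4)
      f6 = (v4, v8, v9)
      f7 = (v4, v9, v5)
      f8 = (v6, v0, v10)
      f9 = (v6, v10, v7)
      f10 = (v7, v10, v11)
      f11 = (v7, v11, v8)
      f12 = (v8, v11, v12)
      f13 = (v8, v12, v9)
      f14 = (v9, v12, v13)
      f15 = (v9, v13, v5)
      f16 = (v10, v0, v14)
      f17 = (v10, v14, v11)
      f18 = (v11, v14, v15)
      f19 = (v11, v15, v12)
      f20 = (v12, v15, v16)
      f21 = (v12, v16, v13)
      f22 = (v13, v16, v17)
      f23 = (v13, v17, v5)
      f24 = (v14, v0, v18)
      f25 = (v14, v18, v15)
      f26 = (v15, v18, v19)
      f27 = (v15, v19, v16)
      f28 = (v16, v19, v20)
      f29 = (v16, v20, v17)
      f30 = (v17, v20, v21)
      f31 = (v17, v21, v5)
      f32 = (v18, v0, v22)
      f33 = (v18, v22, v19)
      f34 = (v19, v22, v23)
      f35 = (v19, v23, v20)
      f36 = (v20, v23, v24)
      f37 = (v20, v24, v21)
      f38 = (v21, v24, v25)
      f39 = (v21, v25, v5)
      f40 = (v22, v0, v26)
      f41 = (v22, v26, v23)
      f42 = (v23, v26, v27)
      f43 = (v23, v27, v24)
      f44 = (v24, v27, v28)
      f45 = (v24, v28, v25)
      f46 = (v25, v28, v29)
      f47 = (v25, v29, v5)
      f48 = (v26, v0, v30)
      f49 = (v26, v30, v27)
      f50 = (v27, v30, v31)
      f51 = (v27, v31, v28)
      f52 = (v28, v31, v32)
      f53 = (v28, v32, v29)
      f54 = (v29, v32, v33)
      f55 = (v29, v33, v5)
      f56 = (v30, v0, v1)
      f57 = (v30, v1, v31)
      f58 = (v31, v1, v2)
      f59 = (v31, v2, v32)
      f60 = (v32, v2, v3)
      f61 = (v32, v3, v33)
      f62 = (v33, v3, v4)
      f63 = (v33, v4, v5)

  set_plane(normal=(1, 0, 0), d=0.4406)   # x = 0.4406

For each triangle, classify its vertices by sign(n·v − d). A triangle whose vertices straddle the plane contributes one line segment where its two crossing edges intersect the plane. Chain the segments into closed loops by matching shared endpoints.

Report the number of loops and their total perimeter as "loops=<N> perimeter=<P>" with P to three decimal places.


Straddling triangles (20 of 64):
  (v1,v0,v6) [+-+] → (0.4406, 0, -1.47684)–(0.4406, 0.4406, -1.41753)  len=0.4446
  (v4,v9,v5) [++-] → (0.4406, 0.4406, 1.41753)–(0.4406, 0, 1.47684)  len=0.4446
  (v6,v0,v10) [+--] → (0.4406, 0.4406, -1.41753)–(0.4406, 0.769691, -1.3106)  len=0.3460
  (v6,v10,v7) [+-+] → (0.4406, 0.769691, -1.3106)–(0.4406, 1.00769, -0.983001)  len=0.4049
  (v7,v10,v11) [+--] → (0.4406, 1.00769, -0.983001)–(0.4406, 1.35817, -0.5006)  len=0.5963
  (v7,v11,v8) [+-+] → (0.4406, 1.35817, -0.5006)–(0.4406, 1.35817, -0.0956719)  len=0.4049
  (v8,v11,v12) [+--] → (0.4406, 1.35817, -0.0956719)–(0.4406, 1.35817, 0.5006)  len=0.5963
  (v8,v12,v9) [+-+] → (0.4406, 1.35817, 0.5006)–(0.4406, 0.973083, 1.03065)  len=0.6552
  (v9,v12,v13) [+--] → (0.4406, 0.973083, 1.03065)–(0.4406, 0.769691, 1.3106)  len=0.3460
  (v9,v13,v5) [+--] → (0.4406, 0.769691, 1.3106)–(0.4406, 0.4406, 1.41753)  len=0.3460
  (v26,v0,v30) [--+] → (0.4406, -0.4406, -1.41753)–(0.4406, -0.769691, -1.3106)  len=0.3460
  (v26,v30,v27) [-+-] → (0.4406, -0.769691, -1.3106)–(0.4406, -0.973083, -1.03065)  len=0.3460
  (v27,v30,v31) [-++] → (0.4406, -0.973083, -1.03065)–(0.4406, -1.35817, -0.5006)  len=0.6552
  (v27,v31,v28) [-+-] → (0.4406, -1.35817, -0.5006)–(0.4406, -1.35817, 0.0956719)  len=0.5963
  (v28,v31,v32) [-++] → (0.4406, -1.35817, 0.0956719)–(0.4406, -1.35817, 0.5006)  len=0.4049
  (v28,v32,v29) [-+-] → (0.4406, -1.35817, 0.5006)–(0.4406, -1.00769, 0.983001)  len=0.5963
  (v29,v32,v33) [-++] → (0.4406, -1.00769, 0.983001)–(0.4406, -0.769691, 1.3106)  len=0.4049
  (v29,v33,v5) [-+-] → (0.4406, -0.769691, 1.3106)–(0.4406, -0.4406, 1.41753)  len=0.3460
  (v30,v0,v1) [+-+] → (0.4406, -0.4406, -1.41753)–(0.4406, 0, -1.47684)  len=0.4446
  (v33,v4,v5) [++-] → (0.4406, 0, 1.47684)–(0.4406, -0.4406, 1.41753)  len=0.4446

Chained into 1 loop(s):
  loop 1: 20 segments, perimeter = 9.1696
Total perimeter = 9.170

loops=1 perimeter=9.170


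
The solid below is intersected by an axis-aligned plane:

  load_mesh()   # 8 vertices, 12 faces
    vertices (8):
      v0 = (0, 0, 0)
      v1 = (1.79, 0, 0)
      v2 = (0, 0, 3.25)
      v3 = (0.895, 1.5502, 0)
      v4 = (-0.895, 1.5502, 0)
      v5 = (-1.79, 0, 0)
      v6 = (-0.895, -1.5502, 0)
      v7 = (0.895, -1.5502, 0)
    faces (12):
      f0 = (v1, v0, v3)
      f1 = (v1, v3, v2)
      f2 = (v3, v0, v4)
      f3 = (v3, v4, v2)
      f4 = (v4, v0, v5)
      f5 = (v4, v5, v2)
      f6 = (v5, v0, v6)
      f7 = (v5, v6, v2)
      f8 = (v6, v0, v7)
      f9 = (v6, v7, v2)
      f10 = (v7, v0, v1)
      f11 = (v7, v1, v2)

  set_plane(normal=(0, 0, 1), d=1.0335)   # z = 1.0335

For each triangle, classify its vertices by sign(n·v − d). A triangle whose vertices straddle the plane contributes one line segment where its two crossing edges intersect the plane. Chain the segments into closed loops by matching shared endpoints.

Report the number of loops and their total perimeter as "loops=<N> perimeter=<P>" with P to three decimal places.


Straddling triangles (6 of 12):
  (v1,v3,v2) [--+] → (0.61039, 1.05724, 1.0335)–(1.22078, 0, 1.0335)  len=1.2208
  (v3,v4,v2) [--+] → (-0.61039, 1.05724, 1.0335)–(0.61039, 1.05724, 1.0335)  len=1.2208
  (v4,v5,v2) [--+] → (-1.22078, 0, 1.0335)–(-0.61039, 1.05724, 1.0335)  len=1.2208
  (v5,v6,v2) [--+] → (-0.61039, -1.05724, 1.0335)–(-1.22078, 0, 1.0335)  len=1.2208
  (v6,v7,v2) [--+] → (0.61039, -1.05724, 1.0335)–(-0.61039, -1.05724, 1.0335)  len=1.2208
  (v7,v1,v2) [--+] → (1.22078, 0, 1.0335)–(0.61039, -1.05724, 1.0335)  len=1.2208

Chained into 1 loop(s):
  loop 1: 6 segments, perimeter = 7.3247
Total perimeter = 7.325

loops=1 perimeter=7.325


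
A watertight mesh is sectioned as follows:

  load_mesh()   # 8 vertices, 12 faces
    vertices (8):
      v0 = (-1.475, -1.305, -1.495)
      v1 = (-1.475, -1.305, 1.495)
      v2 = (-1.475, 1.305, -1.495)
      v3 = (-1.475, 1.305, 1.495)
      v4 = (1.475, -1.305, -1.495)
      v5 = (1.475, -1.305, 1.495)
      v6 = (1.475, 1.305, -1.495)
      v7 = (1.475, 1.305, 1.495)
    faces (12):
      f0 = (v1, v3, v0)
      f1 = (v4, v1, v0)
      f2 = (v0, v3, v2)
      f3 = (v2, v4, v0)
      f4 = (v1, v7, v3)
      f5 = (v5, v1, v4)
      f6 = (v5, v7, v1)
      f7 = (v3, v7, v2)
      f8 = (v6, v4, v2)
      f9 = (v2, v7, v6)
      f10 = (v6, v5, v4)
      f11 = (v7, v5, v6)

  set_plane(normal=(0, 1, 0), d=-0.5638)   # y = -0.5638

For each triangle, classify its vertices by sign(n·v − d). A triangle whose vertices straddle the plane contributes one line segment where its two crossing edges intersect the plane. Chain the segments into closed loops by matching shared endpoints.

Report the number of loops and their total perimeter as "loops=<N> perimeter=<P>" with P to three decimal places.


loops=1 perimeter=11.880

Straddling triangles (8 of 12):
  (v1,v3,v0) [-+-] → (-1.475, -0.5638, 1.495)–(-1.475, -0.5638, -0.645886)  len=2.1409
  (v0,v3,v2) [-++] → (-1.475, -0.5638, -0.645886)–(-1.475, -0.5638, -1.495)  len=0.8491
  (v2,v4,v0) [+--] → (0.637245, -0.5638, -1.495)–(-1.475, -0.5638, -1.495)  len=2.1122
  (v1,v7,v3) [-++] → (-0.637245, -0.5638, 1.495)–(-1.475, -0.5638, 1.495)  len=0.8378
  (v5,v7,v1) [-+-] → (1.475, -0.5638, 1.495)–(-0.637245, -0.5638, 1.495)  len=2.1122
  (v6,v4,v2) [+-+] → (1.475, -0.5638, -1.495)–(0.637245, -0.5638, -1.495)  len=0.8378
  (v6,v5,v4) [+--] → (1.475, -0.5638, 0.645886)–(1.475, -0.5638, -1.495)  len=2.1409
  (v7,v5,v6) [+-+] → (1.475, -0.5638, 1.495)–(1.475, -0.5638, 0.645886)  len=0.8491

Chained into 1 loop(s):
  loop 1: 8 segments, perimeter = 11.8800
Total perimeter = 11.880


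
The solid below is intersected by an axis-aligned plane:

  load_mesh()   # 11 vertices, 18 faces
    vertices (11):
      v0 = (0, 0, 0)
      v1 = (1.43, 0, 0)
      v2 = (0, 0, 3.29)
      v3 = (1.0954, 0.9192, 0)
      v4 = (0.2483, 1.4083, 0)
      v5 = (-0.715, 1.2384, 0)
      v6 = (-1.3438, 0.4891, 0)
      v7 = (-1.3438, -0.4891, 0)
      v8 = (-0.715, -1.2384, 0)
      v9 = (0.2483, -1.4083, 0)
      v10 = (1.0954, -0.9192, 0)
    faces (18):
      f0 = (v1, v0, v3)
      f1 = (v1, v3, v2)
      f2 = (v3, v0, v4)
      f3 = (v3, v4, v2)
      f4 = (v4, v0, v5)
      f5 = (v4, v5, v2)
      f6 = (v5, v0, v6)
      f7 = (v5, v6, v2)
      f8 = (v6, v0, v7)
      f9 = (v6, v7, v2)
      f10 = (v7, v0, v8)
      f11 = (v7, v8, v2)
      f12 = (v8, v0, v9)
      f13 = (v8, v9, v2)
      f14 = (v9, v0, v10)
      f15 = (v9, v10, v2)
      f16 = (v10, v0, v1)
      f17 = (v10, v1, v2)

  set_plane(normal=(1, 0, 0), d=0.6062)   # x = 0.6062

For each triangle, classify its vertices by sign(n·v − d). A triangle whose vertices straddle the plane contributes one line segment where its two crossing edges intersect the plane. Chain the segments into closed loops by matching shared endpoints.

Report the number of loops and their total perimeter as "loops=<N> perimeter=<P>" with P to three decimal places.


loops=1 perimeter=6.979

Straddling triangles (8 of 18):
  (v1,v0,v3) [+-+] → (0.6062, 0, 0)–(0.6062, 0.50869, 0)  len=0.5087
  (v1,v3,v2) [++-] → (0.6062, 0.50869, 1.4693)–(0.6062, 0, 1.89532)  len=0.6635
  (v3,v0,v4) [+--] → (0.6062, 0.50869, 0)–(0.6062, 1.20166, 0)  len=0.6930
  (v3,v4,v2) [+--] → (0.6062, 1.20166, 0)–(0.6062, 0.50869, 1.4693)  len=1.6245
  (v9,v0,v10) [--+] → (0.6062, -0.50869, 0)–(0.6062, -1.20166, 0)  len=0.6930
  (v9,v10,v2) [-+-] → (0.6062, -1.20166, 0)–(0.6062, -0.50869, 1.4693)  len=1.6245
  (v10,v0,v1) [+-+] → (0.6062, -0.50869, 0)–(0.6062, 0, 0)  len=0.5087
  (v10,v1,v2) [++-] → (0.6062, 0, 1.89532)–(0.6062, -0.50869, 1.4693)  len=0.6635

Chained into 1 loop(s):
  loop 1: 8 segments, perimeter = 6.9794
Total perimeter = 6.979


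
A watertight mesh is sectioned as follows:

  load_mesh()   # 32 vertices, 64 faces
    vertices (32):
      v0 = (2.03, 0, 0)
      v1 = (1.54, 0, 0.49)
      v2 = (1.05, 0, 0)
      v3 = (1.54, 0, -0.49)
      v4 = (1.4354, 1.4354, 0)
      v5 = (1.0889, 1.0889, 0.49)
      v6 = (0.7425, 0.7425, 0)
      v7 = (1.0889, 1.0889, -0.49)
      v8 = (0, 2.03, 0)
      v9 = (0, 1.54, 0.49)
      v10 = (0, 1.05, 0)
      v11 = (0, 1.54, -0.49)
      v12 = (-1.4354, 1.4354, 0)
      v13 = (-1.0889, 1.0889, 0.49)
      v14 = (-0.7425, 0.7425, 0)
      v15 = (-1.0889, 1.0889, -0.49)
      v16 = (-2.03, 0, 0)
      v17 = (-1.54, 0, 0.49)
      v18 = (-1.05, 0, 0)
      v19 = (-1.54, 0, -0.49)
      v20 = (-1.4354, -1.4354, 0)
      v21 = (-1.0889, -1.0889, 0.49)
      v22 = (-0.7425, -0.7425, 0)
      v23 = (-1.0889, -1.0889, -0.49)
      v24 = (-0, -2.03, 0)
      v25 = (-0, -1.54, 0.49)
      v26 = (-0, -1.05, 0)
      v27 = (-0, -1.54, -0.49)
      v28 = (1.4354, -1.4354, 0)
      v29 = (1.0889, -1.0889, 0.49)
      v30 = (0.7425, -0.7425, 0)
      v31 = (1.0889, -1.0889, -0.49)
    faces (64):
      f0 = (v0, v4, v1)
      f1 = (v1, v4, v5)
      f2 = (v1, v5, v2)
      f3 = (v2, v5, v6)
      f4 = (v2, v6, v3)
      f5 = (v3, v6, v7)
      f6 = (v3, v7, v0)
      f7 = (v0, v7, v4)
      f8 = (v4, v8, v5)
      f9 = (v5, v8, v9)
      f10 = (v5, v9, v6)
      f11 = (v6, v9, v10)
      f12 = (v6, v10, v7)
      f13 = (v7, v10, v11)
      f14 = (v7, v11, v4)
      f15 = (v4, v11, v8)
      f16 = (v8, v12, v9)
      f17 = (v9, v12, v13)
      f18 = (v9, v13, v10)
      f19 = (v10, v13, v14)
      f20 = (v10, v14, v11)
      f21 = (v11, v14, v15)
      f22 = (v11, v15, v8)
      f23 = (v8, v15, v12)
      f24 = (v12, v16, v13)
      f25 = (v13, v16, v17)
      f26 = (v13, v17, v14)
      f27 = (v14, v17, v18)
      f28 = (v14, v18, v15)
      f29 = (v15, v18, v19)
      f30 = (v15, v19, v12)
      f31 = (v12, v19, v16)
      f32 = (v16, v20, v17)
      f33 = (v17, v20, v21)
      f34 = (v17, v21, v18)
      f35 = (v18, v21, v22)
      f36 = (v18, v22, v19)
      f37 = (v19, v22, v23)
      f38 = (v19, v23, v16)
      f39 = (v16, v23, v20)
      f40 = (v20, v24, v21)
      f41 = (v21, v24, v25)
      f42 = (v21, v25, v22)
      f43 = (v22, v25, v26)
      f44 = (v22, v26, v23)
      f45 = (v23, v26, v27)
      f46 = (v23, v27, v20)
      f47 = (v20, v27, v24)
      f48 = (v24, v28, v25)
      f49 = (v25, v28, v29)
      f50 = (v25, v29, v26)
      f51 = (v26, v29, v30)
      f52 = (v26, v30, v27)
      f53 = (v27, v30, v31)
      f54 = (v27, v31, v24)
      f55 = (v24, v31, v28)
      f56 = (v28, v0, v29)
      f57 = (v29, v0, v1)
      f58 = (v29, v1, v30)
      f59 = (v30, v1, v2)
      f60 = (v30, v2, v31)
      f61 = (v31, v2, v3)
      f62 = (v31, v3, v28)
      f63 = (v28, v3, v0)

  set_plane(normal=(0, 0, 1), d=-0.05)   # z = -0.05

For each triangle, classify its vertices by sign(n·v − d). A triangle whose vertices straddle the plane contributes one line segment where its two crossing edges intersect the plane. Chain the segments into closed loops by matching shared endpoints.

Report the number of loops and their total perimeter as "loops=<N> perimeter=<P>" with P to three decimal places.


loops=2 perimeter=18.859

Straddling triangles (32 of 64):
  (v2,v6,v3) [++-] → (0.823878, 0.666735, -0.05)–(1.1, 0, -0.05)  len=0.7217
  (v3,v6,v7) [-+-] → (0.823878, 0.666735, -0.05)–(0.777847, 0.777847, -0.05)  len=0.1203
  (v3,v7,v0) [--+] → (1.93397, 0.111112, -0.05)–(1.98, 0, -0.05)  len=0.1203
  (v0,v7,v4) [+-+] → (1.93397, 0.111112, -0.05)–(1.40004, 1.40004, -0.05)  len=1.3951
  (v6,v10,v7) [++-] → (0.111112, 1.05397, -0.05)–(0.777847, 0.777847, -0.05)  len=0.7217
  (v7,v10,v11) [-+-] → (0.111112, 1.05397, -0.05)–(0, 1.1, -0.05)  len=0.1203
  (v7,v11,v4) [--+] → (1.28893, 1.44607, -0.05)–(1.40004, 1.40004, -0.05)  len=0.1203
  (v4,v11,v8) [+-+] → (1.28893, 1.44607, -0.05)–(0, 1.98, -0.05)  len=1.3951
  (v10,v14,v11) [++-] → (-0.666735, 0.823878, -0.05)–(0, 1.1, -0.05)  len=0.7217
  (v11,v14,v15) [-+-] → (-0.666735, 0.823878, -0.05)–(-0.777847, 0.777847, -0.05)  len=0.1203
  (v11,v15,v8) [--+] → (-0.111112, 1.93397, -0.05)–(0, 1.98, -0.05)  len=0.1203
  (v8,v15,v12) [+-+] → (-0.111112, 1.93397, -0.05)–(-1.40004, 1.40004, -0.05)  len=1.3951
  (v14,v18,v15) [++-] → (-1.05397, 0.111112, -0.05)–(-0.777847, 0.777847, -0.05)  len=0.7217
  (v15,v18,v19) [-+-] → (-1.05397, 0.111112, -0.05)–(-1.1, 0, -0.05)  len=0.1203
  (v15,v19,v12) [--+] → (-1.44607, 1.28893, -0.05)–(-1.40004, 1.40004, -0.05)  len=0.1203
  (v12,v19,v16) [+-+] → (-1.44607, 1.28893, -0.05)–(-1.98, 0, -0.05)  len=1.3951
  (v18,v22,v19) [++-] → (-0.823878, -0.666735, -0.05)–(-1.1, 0, -0.05)  len=0.7217
  (v19,v22,v23) [-+-] → (-0.823878, -0.666735, -0.05)–(-0.777847, -0.777847, -0.05)  len=0.1203
  (v19,v23,v16) [--+] → (-1.93397, -0.111112, -0.05)–(-1.98, 0, -0.05)  len=0.1203
  (v16,v23,v20) [+-+] → (-1.93397, -0.111112, -0.05)–(-1.40004, -1.40004, -0.05)  len=1.3951
  (v22,v26,v23) [++-] → (-0.111112, -1.05397, -0.05)–(-0.777847, -0.777847, -0.05)  len=0.7217
  (v23,v26,v27) [-+-] → (-0.111112, -1.05397, -0.05)–(0, -1.1, -0.05)  len=0.1203
  (v23,v27,v20) [--+] → (-1.28893, -1.44607, -0.05)–(-1.40004, -1.40004, -0.05)  len=0.1203
  (v20,v27,v24) [+-+] → (-1.28893, -1.44607, -0.05)–(0, -1.98, -0.05)  len=1.3951
  (v26,v30,v27) [++-] → (0.666735, -0.823878, -0.05)–(0, -1.1, -0.05)  len=0.7217
  (v27,v30,v31) [-+-] → (0.666735, -0.823878, -0.05)–(0.777847, -0.777847, -0.05)  len=0.1203
  (v27,v31,v24) [--+] → (0.111112, -1.93397, -0.05)–(0, -1.98, -0.05)  len=0.1203
  (v24,v31,v28) [+-+] → (0.111112, -1.93397, -0.05)–(1.40004, -1.40004, -0.05)  len=1.3951
  (v30,v2,v31) [++-] → (1.05397, -0.111112, -0.05)–(0.777847, -0.777847, -0.05)  len=0.7217
  (v31,v2,v3) [-+-] → (1.05397, -0.111112, -0.05)–(1.1, 0, -0.05)  len=0.1203
  (v31,v3,v28) [--+] → (1.44607, -1.28893, -0.05)–(1.40004, -1.40004, -0.05)  len=0.1203
  (v28,v3,v0) [+-+] → (1.44607, -1.28893, -0.05)–(1.98, 0, -0.05)  len=1.3951

Chained into 2 loop(s):
  loop 1: 16 segments, perimeter = 6.7354
  loop 2: 16 segments, perimeter = 12.1233
Total perimeter = 18.859


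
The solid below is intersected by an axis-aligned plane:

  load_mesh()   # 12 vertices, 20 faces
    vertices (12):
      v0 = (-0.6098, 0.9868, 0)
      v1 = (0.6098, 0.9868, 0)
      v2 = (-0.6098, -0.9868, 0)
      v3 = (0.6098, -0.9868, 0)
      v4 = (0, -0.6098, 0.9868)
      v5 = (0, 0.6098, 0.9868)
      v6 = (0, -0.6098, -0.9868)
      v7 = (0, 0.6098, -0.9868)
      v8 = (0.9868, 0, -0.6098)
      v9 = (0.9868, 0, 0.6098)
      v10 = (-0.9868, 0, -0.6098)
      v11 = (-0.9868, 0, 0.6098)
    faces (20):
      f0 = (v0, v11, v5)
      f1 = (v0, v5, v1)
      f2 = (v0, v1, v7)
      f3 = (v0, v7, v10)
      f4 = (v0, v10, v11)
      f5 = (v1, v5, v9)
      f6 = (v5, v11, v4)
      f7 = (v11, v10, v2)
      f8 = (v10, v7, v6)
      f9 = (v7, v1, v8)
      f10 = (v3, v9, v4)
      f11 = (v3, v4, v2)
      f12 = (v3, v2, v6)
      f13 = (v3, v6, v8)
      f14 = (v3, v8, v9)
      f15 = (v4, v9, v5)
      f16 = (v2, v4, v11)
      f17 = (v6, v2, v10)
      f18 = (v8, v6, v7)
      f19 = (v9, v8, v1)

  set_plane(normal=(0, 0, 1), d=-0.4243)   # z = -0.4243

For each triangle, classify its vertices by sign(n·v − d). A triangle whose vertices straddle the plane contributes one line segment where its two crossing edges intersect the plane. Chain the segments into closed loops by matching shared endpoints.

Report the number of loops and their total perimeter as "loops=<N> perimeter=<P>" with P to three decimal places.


loops=1 perimeter=5.643

Straddling triangles (10 of 20):
  (v0,v1,v7) [++-] → (0.347601, 0.824699, -0.4243)–(-0.347601, 0.824699, -0.4243)  len=0.6952
  (v0,v7,v10) [+--] → (-0.347601, 0.824699, -0.4243)–(-0.872117, 0.300183, -0.4243)  len=0.7418
  (v0,v10,v11) [+-+] → (-0.872117, 0.300183, -0.4243)–(-0.9868, 0, -0.4243)  len=0.3213
  (v11,v10,v2) [+-+] → (-0.9868, 0, -0.4243)–(-0.872117, -0.300183, -0.4243)  len=0.3213
  (v7,v1,v8) [-+-] → (0.347601, 0.824699, -0.4243)–(0.872117, 0.300183, -0.4243)  len=0.7418
  (v3,v2,v6) [++-] → (-0.347601, -0.824699, -0.4243)–(0.347601, -0.824699, -0.4243)  len=0.6952
  (v3,v6,v8) [+--] → (0.347601, -0.824699, -0.4243)–(0.872117, -0.300183, -0.4243)  len=0.7418
  (v3,v8,v9) [+-+] → (0.872117, -0.300183, -0.4243)–(0.9868, 0, -0.4243)  len=0.3213
  (v6,v2,v10) [-+-] → (-0.347601, -0.824699, -0.4243)–(-0.872117, -0.300183, -0.4243)  len=0.7418
  (v9,v8,v1) [+-+] → (0.9868, 0, -0.4243)–(0.872117, 0.300183, -0.4243)  len=0.3213

Chained into 1 loop(s):
  loop 1: 10 segments, perimeter = 5.6429
Total perimeter = 5.643


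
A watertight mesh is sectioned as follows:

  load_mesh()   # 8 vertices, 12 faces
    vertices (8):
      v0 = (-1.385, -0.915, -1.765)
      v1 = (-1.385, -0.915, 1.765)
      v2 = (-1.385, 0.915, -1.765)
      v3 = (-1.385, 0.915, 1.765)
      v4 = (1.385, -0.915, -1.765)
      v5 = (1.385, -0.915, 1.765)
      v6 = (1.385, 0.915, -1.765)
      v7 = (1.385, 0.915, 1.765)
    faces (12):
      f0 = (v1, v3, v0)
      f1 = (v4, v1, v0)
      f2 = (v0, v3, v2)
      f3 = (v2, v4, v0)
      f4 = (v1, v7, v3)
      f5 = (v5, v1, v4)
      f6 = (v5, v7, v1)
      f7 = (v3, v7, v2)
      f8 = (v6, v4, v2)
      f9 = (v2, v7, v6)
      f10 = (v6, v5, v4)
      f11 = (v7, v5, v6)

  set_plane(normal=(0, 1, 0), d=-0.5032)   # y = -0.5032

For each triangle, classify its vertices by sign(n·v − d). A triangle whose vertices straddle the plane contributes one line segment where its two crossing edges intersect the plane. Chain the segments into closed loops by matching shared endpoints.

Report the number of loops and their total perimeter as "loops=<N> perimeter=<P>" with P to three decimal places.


Straddling triangles (8 of 12):
  (v1,v3,v0) [-+-] → (-1.385, -0.5032, 1.765)–(-1.385, -0.5032, -0.970654)  len=2.7357
  (v0,v3,v2) [-++] → (-1.385, -0.5032, -0.970654)–(-1.385, -0.5032, -1.765)  len=0.7943
  (v2,v4,v0) [+--] → (0.761674, -0.5032, -1.765)–(-1.385, -0.5032, -1.765)  len=2.1467
  (v1,v7,v3) [-++] → (-0.761674, -0.5032, 1.765)–(-1.385, -0.5032, 1.765)  len=0.6233
  (v5,v7,v1) [-+-] → (1.385, -0.5032, 1.765)–(-0.761674, -0.5032, 1.765)  len=2.1467
  (v6,v4,v2) [+-+] → (1.385, -0.5032, -1.765)–(0.761674, -0.5032, -1.765)  len=0.6233
  (v6,v5,v4) [+--] → (1.385, -0.5032, 0.970654)–(1.385, -0.5032, -1.765)  len=2.7357
  (v7,v5,v6) [+-+] → (1.385, -0.5032, 1.765)–(1.385, -0.5032, 0.970654)  len=0.7943

Chained into 1 loop(s):
  loop 1: 8 segments, perimeter = 12.6000
Total perimeter = 12.600

loops=1 perimeter=12.600


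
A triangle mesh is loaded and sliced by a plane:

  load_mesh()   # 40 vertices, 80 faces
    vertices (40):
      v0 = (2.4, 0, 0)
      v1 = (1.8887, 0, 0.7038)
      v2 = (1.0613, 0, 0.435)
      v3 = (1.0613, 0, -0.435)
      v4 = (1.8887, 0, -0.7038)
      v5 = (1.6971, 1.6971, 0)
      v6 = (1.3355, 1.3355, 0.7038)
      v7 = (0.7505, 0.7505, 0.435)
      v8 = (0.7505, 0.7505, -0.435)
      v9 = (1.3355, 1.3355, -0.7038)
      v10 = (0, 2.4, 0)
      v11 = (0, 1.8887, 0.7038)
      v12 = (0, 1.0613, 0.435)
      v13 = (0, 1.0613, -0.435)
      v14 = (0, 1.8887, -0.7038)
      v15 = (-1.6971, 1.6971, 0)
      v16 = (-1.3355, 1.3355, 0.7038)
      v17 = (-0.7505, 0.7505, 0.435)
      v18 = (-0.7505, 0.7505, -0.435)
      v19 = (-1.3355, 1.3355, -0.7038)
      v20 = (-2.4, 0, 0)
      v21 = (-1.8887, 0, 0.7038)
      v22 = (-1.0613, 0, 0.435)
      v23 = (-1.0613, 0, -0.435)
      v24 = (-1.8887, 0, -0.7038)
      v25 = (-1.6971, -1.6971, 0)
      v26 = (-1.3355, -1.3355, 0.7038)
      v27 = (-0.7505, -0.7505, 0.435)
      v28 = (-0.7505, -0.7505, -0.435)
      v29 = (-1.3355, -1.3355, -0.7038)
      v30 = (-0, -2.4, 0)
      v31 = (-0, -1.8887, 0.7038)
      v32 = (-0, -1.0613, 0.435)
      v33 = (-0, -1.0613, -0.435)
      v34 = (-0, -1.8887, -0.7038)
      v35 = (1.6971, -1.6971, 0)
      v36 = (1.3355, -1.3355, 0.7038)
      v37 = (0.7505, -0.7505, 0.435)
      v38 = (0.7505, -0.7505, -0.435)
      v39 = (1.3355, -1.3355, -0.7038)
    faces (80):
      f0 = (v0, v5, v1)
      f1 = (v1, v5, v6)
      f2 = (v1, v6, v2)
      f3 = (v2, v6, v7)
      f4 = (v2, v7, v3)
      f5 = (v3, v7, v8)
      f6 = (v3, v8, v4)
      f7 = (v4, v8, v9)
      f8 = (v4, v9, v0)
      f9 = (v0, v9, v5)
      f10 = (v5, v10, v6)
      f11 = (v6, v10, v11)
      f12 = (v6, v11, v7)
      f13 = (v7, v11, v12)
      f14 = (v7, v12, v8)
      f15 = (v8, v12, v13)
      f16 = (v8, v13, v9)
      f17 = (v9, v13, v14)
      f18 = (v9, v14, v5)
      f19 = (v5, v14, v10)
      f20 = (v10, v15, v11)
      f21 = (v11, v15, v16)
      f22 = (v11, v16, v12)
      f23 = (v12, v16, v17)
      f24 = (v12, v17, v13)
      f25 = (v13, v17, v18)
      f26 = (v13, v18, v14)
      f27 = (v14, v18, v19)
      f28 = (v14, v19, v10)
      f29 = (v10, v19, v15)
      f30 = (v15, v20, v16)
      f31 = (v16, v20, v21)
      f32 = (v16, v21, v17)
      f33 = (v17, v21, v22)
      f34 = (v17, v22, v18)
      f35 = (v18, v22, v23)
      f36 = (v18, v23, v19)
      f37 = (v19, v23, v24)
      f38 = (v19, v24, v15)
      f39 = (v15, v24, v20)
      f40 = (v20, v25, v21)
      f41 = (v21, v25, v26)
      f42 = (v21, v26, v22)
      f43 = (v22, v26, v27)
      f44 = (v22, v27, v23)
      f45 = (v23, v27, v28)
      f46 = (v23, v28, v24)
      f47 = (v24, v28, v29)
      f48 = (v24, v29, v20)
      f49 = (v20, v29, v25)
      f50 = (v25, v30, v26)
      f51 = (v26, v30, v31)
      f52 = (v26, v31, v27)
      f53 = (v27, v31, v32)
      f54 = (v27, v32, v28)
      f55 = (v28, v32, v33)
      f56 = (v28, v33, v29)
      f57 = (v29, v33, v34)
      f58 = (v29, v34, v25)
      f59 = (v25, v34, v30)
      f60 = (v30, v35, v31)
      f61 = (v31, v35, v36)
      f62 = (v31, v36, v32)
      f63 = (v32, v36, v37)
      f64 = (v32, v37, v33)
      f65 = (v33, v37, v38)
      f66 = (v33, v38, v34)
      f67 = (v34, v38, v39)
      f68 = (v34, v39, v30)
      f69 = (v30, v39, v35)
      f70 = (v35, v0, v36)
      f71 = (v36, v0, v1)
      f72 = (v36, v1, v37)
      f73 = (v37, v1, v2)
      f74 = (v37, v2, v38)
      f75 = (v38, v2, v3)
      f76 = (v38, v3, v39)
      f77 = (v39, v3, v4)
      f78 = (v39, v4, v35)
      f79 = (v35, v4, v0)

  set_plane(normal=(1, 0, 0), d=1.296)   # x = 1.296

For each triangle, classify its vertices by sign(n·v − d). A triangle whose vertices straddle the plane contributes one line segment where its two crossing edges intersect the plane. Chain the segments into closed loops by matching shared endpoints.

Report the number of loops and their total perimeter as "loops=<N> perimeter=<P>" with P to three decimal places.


loops=1 perimeter=8.946

Straddling triangles (22 of 80):
  (v1,v6,v2) [++-] → (1.296, 1.14311, 0.665078)–(1.296, 0, 0.511248)  len=1.1534
  (v2,v6,v7) [-+-] → (1.296, 1.14311, 0.665078)–(1.296, 1.296, 0.68565)  len=0.1543
  (v3,v8,v4) [--+] → (1.296, 0.390811, -0.563827)–(1.296, 0, -0.511248)  len=0.3943
  (v4,v8,v9) [+-+] → (1.296, 0.390811, -0.563827)–(1.296, 1.296, -0.68565)  len=0.9133
  (v5,v10,v6) [+-+] → (1.296, 1.86323, 0)–(1.296, 1.36698, 0.682984)  len=0.8442
  (v6,v10,v11) [+--] → (1.296, 1.36698, 0.682984)–(1.296, 1.35186, 0.7038)  len=0.0257
  (v6,v11,v7) [+--] → (1.296, 1.35186, 0.7038)–(1.296, 1.296, 0.68565)  len=0.0587
  (v8,v13,v9) [--+] → (1.296, 1.32739, -0.69585)–(1.296, 1.296, -0.68565)  len=0.0330
  (v9,v13,v14) [+--] → (1.296, 1.32739, -0.69585)–(1.296, 1.35186, -0.7038)  len=0.0257
  (v9,v14,v5) [+-+] → (1.296, 1.35186, -0.7038)–(1.296, 1.74238, -0.166339)  len=0.6644
  (v5,v14,v10) [+--] → (1.296, 1.74238, -0.166339)–(1.296, 1.86323, 0)  len=0.2056
  (v30,v35,v31) [-+-] → (1.296, -1.86323, 0)–(1.296, -1.74238, 0.166339)  len=0.2056
  (v31,v35,v36) [-++] → (1.296, -1.74238, 0.166339)–(1.296, -1.35186, 0.7038)  len=0.6644
  (v31,v36,v32) [-+-] → (1.296, -1.35186, 0.7038)–(1.296, -1.32739, 0.69585)  len=0.0257
  (v32,v36,v37) [-+-] → (1.296, -1.32739, 0.69585)–(1.296, -1.296, 0.68565)  len=0.0330
  (v34,v38,v39) [--+] → (1.296, -1.296, -0.68565)–(1.296, -1.35186, -0.7038)  len=0.0587
  (v34,v39,v30) [-+-] → (1.296, -1.35186, -0.7038)–(1.296, -1.36698, -0.682984)  len=0.0257
  (v30,v39,v35) [-++] → (1.296, -1.36698, -0.682984)–(1.296, -1.86323, 0)  len=0.8442
  (v36,v1,v37) [++-] → (1.296, -0.390811, 0.563827)–(1.296, -1.296, 0.68565)  len=0.9133
  (v37,v1,v2) [-+-] → (1.296, -0.390811, 0.563827)–(1.296, 0, 0.511248)  len=0.3943
  (v38,v3,v39) [--+] → (1.296, -1.14311, -0.665078)–(1.296, -1.296, -0.68565)  len=0.1543
  (v39,v3,v4) [+-+] → (1.296, -1.14311, -0.665078)–(1.296, 0, -0.511248)  len=1.1534

Chained into 1 loop(s):
  loop 1: 22 segments, perimeter = 8.9455
Total perimeter = 8.946


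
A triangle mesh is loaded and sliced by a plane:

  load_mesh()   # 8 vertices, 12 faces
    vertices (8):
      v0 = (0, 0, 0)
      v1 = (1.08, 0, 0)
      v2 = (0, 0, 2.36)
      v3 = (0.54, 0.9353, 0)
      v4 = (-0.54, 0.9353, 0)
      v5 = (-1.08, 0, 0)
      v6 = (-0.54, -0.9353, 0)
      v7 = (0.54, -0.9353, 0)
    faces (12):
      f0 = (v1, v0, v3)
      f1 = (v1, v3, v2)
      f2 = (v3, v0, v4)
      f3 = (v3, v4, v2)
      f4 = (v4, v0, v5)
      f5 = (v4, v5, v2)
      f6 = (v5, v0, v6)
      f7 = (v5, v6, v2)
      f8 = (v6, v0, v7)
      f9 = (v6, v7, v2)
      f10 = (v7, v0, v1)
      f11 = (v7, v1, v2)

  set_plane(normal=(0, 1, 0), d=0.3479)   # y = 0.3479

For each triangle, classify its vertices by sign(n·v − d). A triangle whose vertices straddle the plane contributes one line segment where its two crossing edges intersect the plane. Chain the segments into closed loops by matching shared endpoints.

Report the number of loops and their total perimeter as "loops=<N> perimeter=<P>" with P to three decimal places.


loops=1 perimeter=5.420

Straddling triangles (6 of 12):
  (v1,v0,v3) [--+] → (0.200862, 0.3479, 0)–(0.879138, 0.3479, 0)  len=0.6783
  (v1,v3,v2) [-+-] → (0.879138, 0.3479, 0)–(0.200862, 0.3479, 1.48216)  len=1.6300
  (v3,v0,v4) [+-+] → (0.200862, 0.3479, 0)–(-0.200862, 0.3479, 0)  len=0.4017
  (v3,v4,v2) [++-] → (-0.200862, 0.3479, 1.48216)–(0.200862, 0.3479, 1.48216)  len=0.4017
  (v4,v0,v5) [+--] → (-0.200862, 0.3479, 0)–(-0.879138, 0.3479, 0)  len=0.6783
  (v4,v5,v2) [+--] → (-0.879138, 0.3479, 0)–(-0.200862, 0.3479, 1.48216)  len=1.6300

Chained into 1 loop(s):
  loop 1: 6 segments, perimeter = 5.4200
Total perimeter = 5.420


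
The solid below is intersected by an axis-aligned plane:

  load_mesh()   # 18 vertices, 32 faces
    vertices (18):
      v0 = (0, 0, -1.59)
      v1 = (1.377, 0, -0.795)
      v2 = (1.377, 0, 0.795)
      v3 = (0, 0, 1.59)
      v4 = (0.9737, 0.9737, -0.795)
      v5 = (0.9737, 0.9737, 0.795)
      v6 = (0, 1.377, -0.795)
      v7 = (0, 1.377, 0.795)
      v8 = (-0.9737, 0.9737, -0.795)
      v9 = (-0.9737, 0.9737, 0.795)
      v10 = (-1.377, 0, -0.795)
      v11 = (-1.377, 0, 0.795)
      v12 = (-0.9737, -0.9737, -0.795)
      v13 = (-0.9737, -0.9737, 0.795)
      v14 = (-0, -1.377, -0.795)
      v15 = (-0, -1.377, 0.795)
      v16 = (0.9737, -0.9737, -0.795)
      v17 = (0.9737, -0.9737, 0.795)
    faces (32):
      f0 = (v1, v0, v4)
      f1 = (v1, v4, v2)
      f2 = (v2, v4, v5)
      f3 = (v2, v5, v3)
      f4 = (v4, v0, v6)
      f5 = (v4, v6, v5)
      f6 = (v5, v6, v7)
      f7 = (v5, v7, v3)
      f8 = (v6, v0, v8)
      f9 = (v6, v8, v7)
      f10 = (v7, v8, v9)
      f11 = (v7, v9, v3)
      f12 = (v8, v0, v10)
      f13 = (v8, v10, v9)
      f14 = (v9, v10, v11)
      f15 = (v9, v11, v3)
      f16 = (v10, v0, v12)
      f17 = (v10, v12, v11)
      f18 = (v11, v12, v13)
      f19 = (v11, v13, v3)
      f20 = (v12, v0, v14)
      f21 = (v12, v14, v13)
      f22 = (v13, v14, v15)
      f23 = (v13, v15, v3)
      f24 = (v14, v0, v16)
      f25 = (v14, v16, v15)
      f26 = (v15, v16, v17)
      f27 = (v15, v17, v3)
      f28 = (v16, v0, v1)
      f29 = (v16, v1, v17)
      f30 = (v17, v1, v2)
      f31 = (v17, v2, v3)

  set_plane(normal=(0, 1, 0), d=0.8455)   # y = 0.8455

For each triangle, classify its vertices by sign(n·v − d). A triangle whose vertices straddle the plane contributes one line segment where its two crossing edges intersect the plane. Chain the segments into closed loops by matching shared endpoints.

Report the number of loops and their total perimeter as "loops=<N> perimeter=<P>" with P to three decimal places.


Straddling triangles (12 of 32):
  (v1,v0,v4) [--+] → (0.8455, 0.8455, -0.899672)–(1.0268, 0.8455, -0.795)  len=0.2093
  (v1,v4,v2) [-+-] → (1.0268, 0.8455, -0.795)–(1.0268, 0.8455, -0.585656)  len=0.2093
  (v2,v4,v5) [-++] → (1.0268, 0.8455, -0.585656)–(1.0268, 0.8455, 0.795)  len=1.3807
  (v2,v5,v3) [-+-] → (1.0268, 0.8455, 0.795)–(0.8455, 0.8455, 0.899672)  len=0.2093
  (v4,v0,v6) [+-+] → (0.8455, 0.8455, -0.899672)–(0, 0.8455, -1.10186)  len=0.8693
  (v5,v7,v3) [++-] → (0, 0.8455, 1.10186)–(0.8455, 0.8455, 0.899672)  len=0.8693
  (v6,v0,v8) [+-+] → (0, 0.8455, -1.10186)–(-0.8455, 0.8455, -0.899672)  len=0.8693
  (v7,v9,v3) [++-] → (-0.8455, 0.8455, 0.899672)–(0, 0.8455, 1.10186)  len=0.8693
  (v8,v0,v10) [+--] → (-0.8455, 0.8455, -0.899672)–(-1.0268, 0.8455, -0.795)  len=0.2093
  (v8,v10,v9) [+-+] → (-1.0268, 0.8455, -0.795)–(-1.0268, 0.8455, 0.585656)  len=1.3807
  (v9,v10,v11) [+--] → (-1.0268, 0.8455, 0.585656)–(-1.0268, 0.8455, 0.795)  len=0.2093
  (v9,v11,v3) [+--] → (-1.0268, 0.8455, 0.795)–(-0.8455, 0.8455, 0.899672)  len=0.2093

Chained into 1 loop(s):
  loop 1: 12 segments, perimeter = 7.4947
Total perimeter = 7.495

loops=1 perimeter=7.495


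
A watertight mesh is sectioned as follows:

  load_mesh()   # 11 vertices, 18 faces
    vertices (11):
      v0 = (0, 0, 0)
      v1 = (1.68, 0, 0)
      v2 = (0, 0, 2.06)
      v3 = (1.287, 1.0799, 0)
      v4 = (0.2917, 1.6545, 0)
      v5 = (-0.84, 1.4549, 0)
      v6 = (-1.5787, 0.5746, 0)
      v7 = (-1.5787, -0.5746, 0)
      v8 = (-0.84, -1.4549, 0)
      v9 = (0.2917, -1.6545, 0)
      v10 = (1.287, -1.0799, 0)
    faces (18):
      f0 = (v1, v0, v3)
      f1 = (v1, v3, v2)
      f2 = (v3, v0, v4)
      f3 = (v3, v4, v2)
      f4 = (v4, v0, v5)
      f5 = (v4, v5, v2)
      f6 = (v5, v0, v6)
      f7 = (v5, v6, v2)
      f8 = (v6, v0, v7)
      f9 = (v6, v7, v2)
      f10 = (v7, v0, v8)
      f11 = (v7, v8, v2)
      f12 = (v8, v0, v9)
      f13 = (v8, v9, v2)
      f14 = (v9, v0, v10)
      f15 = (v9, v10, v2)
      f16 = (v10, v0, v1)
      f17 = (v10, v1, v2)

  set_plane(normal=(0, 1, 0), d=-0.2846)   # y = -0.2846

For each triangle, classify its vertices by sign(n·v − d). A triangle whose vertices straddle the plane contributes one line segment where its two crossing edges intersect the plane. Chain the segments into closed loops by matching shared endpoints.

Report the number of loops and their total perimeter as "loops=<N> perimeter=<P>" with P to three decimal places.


Straddling triangles (10 of 18):
  (v6,v0,v7) [++-] → (-0.781932, -0.2846, 0)–(-1.5787, -0.2846, 0)  len=0.7968
  (v6,v7,v2) [+-+] → (-1.5787, -0.2846, 0)–(-0.781932, -0.2846, 1.03968)  len=1.3099
  (v7,v0,v8) [-+-] → (-0.781932, -0.2846, 0)–(-0.164316, -0.2846, 0)  len=0.6176
  (v7,v8,v2) [--+] → (-0.164316, -0.2846, 1.65703)–(-0.781932, -0.2846, 1.03968)  len=0.8733
  (v8,v0,v9) [-+-] → (-0.164316, -0.2846, 0)–(0.050177, -0.2846, 0)  len=0.2145
  (v8,v9,v2) [--+] → (0.050177, -0.2846, 1.70565)–(-0.164316, -0.2846, 1.65703)  len=0.2199
  (v9,v0,v10) [-+-] → (0.050177, -0.2846, 0)–(0.33918, -0.2846, 0)  len=0.2890
  (v9,v10,v2) [--+] → (0.33918, -0.2846, 1.5171)–(0.050177, -0.2846, 1.70565)  len=0.3451
  (v10,v0,v1) [-++] → (0.33918, -0.2846, 0)–(1.57643, -0.2846, 0)  len=1.2372
  (v10,v1,v2) [-++] → (1.57643, -0.2846, 0)–(0.33918, -0.2846, 1.5171)  len=1.9576

Chained into 1 loop(s):
  loop 1: 10 segments, perimeter = 7.8609
Total perimeter = 7.861

loops=1 perimeter=7.861


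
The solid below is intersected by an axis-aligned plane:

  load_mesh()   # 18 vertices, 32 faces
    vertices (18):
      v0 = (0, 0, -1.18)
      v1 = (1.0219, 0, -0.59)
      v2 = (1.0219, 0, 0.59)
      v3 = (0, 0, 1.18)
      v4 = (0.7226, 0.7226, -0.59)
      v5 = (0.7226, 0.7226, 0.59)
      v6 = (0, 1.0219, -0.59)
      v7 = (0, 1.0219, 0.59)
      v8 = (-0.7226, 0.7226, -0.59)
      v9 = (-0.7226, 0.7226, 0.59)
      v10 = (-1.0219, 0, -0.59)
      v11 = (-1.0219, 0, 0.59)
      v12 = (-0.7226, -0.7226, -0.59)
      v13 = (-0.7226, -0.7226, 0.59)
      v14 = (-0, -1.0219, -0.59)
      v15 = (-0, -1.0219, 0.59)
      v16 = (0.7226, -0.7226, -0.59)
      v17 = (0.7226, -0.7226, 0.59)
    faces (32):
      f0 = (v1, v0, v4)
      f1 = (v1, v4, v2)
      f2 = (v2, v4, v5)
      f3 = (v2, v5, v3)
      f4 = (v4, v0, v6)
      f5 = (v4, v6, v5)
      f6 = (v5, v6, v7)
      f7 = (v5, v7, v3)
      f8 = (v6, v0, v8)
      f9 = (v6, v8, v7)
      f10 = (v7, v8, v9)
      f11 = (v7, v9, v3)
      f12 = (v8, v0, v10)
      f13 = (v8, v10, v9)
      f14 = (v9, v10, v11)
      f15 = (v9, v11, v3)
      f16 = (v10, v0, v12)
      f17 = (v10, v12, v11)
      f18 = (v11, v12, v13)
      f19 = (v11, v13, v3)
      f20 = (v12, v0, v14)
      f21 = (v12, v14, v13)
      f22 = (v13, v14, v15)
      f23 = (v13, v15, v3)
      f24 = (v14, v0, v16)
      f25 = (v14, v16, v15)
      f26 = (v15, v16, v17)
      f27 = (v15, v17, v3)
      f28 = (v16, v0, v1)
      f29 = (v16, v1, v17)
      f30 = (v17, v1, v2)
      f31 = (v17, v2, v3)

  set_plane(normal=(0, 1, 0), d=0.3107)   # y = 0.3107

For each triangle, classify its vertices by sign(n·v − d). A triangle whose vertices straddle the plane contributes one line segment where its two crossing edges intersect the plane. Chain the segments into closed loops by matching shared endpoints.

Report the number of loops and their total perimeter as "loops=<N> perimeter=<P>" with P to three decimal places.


loops=1 perimeter=6.328

Straddling triangles (12 of 32):
  (v1,v0,v4) [--+] → (0.3107, 0.3107, -0.926315)–(0.893208, 0.3107, -0.59)  len=0.6726
  (v1,v4,v2) [-+-] → (0.893208, 0.3107, -0.59)–(0.893208, 0.3107, 0.0826294)  len=0.6726
  (v2,v4,v5) [-++] → (0.893208, 0.3107, 0.0826294)–(0.893208, 0.3107, 0.59)  len=0.5074
  (v2,v5,v3) [-+-] → (0.893208, 0.3107, 0.59)–(0.3107, 0.3107, 0.926315)  len=0.6726
  (v4,v0,v6) [+-+] → (0.3107, 0.3107, -0.926315)–(0, 0.3107, -1.00062)  len=0.3195
  (v5,v7,v3) [++-] → (0, 0.3107, 1.00062)–(0.3107, 0.3107, 0.926315)  len=0.3195
  (v6,v0,v8) [+-+] → (0, 0.3107, -1.00062)–(-0.3107, 0.3107, -0.926315)  len=0.3195
  (v7,v9,v3) [++-] → (-0.3107, 0.3107, 0.926315)–(0, 0.3107, 1.00062)  len=0.3195
  (v8,v0,v10) [+--] → (-0.3107, 0.3107, -0.926315)–(-0.893208, 0.3107, -0.59)  len=0.6726
  (v8,v10,v9) [+-+] → (-0.893208, 0.3107, -0.59)–(-0.893208, 0.3107, -0.0826294)  len=0.5074
  (v9,v10,v11) [+--] → (-0.893208, 0.3107, -0.0826294)–(-0.893208, 0.3107, 0.59)  len=0.6726
  (v9,v11,v3) [+--] → (-0.893208, 0.3107, 0.59)–(-0.3107, 0.3107, 0.926315)  len=0.6726

Chained into 1 loop(s):
  loop 1: 12 segments, perimeter = 6.3283
Total perimeter = 6.328


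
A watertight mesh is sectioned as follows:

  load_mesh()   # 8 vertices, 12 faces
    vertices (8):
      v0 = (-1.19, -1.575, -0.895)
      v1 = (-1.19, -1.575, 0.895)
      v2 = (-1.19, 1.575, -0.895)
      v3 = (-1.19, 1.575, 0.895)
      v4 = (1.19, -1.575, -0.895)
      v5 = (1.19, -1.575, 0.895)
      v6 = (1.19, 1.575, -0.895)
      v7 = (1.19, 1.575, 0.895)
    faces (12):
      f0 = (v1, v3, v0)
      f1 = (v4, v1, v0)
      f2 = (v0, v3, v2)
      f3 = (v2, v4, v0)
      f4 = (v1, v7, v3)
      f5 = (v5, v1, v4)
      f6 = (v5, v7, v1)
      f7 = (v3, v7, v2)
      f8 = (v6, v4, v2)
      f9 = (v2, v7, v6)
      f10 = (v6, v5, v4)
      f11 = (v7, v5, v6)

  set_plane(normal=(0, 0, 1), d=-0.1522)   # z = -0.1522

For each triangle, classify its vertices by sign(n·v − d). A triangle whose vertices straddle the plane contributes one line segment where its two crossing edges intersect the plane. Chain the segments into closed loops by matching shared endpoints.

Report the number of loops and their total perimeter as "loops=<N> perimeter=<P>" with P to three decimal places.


loops=1 perimeter=11.060

Straddling triangles (8 of 12):
  (v1,v3,v0) [++-] → (-1.19, -0.267838, -0.1522)–(-1.19, -1.575, -0.1522)  len=1.3072
  (v4,v1,v0) [-+-] → (0.202366, -1.575, -0.1522)–(-1.19, -1.575, -0.1522)  len=1.3924
  (v0,v3,v2) [-+-] → (-1.19, -0.267838, -0.1522)–(-1.19, 1.575, -0.1522)  len=1.8428
  (v5,v1,v4) [++-] → (0.202366, -1.575, -0.1522)–(1.19, -1.575, -0.1522)  len=0.9876
  (v3,v7,v2) [++-] → (-0.202366, 1.575, -0.1522)–(-1.19, 1.575, -0.1522)  len=0.9876
  (v2,v7,v6) [-+-] → (-0.202366, 1.575, -0.1522)–(1.19, 1.575, -0.1522)  len=1.3924
  (v6,v5,v4) [-+-] → (1.19, 0.267838, -0.1522)–(1.19, -1.575, -0.1522)  len=1.8428
  (v7,v5,v6) [++-] → (1.19, 0.267838, -0.1522)–(1.19, 1.575, -0.1522)  len=1.3072

Chained into 1 loop(s):
  loop 1: 8 segments, perimeter = 11.0600
Total perimeter = 11.060
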